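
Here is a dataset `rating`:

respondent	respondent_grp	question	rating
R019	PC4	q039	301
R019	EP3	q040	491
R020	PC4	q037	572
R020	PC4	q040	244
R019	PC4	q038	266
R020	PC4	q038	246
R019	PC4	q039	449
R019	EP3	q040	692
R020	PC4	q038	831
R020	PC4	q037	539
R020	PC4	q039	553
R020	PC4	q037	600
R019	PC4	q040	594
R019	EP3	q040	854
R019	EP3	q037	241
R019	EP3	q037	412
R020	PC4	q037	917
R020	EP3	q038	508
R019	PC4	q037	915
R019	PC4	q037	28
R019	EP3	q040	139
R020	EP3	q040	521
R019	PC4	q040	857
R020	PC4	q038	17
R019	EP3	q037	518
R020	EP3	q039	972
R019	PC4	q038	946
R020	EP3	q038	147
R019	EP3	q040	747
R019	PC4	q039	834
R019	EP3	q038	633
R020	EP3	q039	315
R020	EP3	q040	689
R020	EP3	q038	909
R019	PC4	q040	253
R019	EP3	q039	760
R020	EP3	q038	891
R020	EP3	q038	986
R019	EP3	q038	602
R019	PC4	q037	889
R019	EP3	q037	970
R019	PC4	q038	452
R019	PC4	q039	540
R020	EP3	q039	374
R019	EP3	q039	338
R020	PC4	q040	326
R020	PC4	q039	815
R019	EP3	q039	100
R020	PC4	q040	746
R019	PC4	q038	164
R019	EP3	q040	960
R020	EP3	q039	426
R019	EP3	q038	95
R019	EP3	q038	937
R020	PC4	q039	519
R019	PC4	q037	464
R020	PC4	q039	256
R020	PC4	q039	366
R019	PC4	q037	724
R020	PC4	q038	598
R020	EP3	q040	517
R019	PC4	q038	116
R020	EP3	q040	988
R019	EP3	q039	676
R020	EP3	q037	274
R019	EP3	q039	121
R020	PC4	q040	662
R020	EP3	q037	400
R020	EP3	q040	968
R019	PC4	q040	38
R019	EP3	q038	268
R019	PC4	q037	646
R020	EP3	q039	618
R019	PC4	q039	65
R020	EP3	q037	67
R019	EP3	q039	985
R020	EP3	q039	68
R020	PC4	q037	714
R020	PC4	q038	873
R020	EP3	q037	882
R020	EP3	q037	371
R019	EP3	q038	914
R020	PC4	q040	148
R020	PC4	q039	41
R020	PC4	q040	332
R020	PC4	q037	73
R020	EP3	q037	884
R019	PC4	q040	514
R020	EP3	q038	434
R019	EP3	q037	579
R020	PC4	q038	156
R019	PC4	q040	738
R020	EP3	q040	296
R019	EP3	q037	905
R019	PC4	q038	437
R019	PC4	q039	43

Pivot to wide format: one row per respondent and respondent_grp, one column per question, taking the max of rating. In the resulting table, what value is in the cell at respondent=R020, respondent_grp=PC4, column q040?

746

Rows with respondent=R020, respondent_grp=PC4 and question=q040: rating values are 244, 326, 746, 662, 148, 332.
max(244, 326, 746, 662, 148, 332) = 746.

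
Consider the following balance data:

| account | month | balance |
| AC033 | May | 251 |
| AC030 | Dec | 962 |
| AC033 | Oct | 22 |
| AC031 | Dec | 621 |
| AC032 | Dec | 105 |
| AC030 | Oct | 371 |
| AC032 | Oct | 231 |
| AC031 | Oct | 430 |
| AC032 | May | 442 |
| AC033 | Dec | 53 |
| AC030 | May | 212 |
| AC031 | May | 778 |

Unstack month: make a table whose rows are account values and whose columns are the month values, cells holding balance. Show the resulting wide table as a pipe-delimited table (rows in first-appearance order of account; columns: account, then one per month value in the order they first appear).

| account | May | Dec | Oct |
| AC033 | 251 | 53 | 22 |
| AC030 | 212 | 962 | 371 |
| AC031 | 778 | 621 | 430 |
| AC032 | 442 | 105 | 231 |

Columns: account plus the 3 distinct month values (May, Dec, Oct).
For example, row AC033 column May takes balance=251 from the long row (AC033, May).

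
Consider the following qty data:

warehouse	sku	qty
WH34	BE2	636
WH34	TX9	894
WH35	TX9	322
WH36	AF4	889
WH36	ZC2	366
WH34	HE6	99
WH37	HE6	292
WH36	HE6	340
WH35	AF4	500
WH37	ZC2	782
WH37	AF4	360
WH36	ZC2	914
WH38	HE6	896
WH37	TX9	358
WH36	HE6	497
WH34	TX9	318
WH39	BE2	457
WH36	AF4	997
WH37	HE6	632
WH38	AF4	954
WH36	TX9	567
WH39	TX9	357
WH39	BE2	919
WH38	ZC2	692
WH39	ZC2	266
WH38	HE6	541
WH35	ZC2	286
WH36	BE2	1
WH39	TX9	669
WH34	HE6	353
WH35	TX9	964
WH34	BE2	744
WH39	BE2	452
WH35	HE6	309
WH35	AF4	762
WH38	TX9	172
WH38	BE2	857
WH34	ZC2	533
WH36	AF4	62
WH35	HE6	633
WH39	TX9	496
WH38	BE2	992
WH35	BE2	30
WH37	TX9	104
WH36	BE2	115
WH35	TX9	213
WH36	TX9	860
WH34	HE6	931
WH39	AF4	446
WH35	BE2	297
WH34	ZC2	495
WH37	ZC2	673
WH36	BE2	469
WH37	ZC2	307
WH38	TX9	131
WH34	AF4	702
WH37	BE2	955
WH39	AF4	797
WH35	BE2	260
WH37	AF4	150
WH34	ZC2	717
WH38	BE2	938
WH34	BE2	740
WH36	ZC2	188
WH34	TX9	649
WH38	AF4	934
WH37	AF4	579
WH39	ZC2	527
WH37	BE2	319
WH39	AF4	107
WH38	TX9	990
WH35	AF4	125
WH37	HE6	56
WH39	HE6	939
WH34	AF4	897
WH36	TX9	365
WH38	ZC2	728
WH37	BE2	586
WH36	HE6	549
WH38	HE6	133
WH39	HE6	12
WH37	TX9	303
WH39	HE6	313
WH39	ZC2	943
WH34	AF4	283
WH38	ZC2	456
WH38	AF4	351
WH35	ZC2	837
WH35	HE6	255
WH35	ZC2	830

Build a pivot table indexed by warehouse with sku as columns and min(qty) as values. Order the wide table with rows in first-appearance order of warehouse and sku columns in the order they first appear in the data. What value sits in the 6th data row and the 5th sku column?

With rows in first-appearance order of warehouse, row 6 is warehouse=WH39. sku columns in first-appearance order: BE2, TX9, AF4, ZC2, HE6; column 5 is HE6.
Long rows with warehouse=WH39, sku=HE6: min(939, 12, 313) = 12.

12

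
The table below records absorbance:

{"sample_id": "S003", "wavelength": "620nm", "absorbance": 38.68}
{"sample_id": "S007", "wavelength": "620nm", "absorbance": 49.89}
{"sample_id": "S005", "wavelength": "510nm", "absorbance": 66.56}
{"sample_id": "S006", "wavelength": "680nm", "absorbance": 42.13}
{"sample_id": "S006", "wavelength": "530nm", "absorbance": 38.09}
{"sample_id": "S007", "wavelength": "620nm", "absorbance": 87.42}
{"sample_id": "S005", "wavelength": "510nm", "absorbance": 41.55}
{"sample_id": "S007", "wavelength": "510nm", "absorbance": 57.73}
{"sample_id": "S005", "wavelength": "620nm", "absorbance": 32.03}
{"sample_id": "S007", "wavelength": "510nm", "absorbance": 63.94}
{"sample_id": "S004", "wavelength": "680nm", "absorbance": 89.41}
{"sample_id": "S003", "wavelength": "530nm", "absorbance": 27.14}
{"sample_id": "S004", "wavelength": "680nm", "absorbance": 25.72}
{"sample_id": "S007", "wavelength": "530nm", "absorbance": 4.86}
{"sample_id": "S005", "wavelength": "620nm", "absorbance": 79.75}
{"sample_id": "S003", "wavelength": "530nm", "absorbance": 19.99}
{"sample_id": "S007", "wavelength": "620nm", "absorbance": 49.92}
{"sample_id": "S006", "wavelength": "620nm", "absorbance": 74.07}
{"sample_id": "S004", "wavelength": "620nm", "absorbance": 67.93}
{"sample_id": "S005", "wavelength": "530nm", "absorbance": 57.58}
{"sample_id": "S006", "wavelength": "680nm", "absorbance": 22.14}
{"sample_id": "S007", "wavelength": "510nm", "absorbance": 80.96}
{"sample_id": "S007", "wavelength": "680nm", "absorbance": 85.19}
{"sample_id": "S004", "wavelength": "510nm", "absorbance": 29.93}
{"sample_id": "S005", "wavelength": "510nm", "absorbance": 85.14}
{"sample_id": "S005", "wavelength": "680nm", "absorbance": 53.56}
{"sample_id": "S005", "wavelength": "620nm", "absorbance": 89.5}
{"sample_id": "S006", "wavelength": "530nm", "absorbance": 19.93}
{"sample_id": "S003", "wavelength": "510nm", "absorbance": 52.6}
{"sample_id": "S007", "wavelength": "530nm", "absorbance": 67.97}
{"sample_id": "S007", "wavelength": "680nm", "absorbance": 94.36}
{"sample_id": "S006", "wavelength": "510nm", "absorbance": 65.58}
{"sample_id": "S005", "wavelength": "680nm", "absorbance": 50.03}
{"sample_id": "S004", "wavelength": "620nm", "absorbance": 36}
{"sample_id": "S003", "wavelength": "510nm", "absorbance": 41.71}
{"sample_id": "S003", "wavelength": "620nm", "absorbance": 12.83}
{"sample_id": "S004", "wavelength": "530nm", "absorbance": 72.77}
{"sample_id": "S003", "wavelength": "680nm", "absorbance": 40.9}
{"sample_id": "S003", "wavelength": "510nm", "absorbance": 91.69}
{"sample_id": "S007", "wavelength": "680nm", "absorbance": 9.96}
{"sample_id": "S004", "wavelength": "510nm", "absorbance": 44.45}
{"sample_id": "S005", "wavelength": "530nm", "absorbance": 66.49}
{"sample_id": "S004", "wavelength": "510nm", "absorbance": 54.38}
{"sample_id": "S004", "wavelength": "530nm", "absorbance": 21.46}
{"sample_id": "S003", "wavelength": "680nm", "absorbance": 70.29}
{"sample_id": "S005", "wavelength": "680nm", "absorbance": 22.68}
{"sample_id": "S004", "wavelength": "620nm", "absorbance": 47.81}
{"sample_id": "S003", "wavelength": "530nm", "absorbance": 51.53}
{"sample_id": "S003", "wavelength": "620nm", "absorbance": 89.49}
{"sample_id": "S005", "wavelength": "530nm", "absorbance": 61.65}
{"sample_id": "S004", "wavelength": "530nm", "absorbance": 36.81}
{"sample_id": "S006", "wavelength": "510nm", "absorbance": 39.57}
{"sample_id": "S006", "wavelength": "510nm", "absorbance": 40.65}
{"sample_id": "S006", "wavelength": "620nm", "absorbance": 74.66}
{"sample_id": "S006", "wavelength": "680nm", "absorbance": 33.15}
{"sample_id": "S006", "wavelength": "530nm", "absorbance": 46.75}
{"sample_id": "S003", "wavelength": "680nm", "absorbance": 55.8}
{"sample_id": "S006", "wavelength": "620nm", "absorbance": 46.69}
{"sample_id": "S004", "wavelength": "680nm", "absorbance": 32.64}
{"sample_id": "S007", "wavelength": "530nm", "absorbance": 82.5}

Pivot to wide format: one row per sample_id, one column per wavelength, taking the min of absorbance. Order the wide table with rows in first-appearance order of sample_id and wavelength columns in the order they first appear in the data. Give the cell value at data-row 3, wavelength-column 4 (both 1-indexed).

57.58

With rows in first-appearance order of sample_id, row 3 is sample_id=S005. wavelength columns in first-appearance order: 620nm, 510nm, 680nm, 530nm; column 4 is 530nm.
Long rows with sample_id=S005, wavelength=530nm: min(57.58, 66.49, 61.65) = 57.58.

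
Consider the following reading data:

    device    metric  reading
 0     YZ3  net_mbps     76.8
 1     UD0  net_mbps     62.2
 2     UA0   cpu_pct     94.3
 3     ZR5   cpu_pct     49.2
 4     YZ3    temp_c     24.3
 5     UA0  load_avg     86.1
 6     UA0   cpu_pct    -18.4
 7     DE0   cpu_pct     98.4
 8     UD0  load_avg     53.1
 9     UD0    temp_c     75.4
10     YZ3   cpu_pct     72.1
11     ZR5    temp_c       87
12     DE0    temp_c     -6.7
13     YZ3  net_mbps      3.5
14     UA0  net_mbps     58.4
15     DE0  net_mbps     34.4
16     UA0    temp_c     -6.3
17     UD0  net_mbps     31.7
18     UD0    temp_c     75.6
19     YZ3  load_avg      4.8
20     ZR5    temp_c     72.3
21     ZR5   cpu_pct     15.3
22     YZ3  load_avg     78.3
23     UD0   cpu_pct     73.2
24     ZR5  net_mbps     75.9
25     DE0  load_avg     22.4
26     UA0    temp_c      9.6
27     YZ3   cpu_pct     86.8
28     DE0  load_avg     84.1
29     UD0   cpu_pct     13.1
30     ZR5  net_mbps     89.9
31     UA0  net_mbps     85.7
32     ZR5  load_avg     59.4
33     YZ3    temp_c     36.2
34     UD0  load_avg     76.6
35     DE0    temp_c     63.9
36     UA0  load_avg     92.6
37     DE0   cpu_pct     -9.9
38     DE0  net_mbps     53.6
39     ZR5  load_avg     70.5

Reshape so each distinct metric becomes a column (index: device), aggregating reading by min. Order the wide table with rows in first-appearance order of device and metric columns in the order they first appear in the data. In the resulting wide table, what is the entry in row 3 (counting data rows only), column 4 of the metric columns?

With rows in first-appearance order of device, row 3 is device=UA0. metric columns in first-appearance order: net_mbps, cpu_pct, temp_c, load_avg; column 4 is load_avg.
Long rows with device=UA0, metric=load_avg: min(86.1, 92.6) = 86.1.

86.1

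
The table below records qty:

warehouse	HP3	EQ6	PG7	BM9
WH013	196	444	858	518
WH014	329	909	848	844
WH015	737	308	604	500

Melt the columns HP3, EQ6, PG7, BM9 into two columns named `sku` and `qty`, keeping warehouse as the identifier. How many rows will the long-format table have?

12

3 warehouse values × 4 melted columns = 12 rows.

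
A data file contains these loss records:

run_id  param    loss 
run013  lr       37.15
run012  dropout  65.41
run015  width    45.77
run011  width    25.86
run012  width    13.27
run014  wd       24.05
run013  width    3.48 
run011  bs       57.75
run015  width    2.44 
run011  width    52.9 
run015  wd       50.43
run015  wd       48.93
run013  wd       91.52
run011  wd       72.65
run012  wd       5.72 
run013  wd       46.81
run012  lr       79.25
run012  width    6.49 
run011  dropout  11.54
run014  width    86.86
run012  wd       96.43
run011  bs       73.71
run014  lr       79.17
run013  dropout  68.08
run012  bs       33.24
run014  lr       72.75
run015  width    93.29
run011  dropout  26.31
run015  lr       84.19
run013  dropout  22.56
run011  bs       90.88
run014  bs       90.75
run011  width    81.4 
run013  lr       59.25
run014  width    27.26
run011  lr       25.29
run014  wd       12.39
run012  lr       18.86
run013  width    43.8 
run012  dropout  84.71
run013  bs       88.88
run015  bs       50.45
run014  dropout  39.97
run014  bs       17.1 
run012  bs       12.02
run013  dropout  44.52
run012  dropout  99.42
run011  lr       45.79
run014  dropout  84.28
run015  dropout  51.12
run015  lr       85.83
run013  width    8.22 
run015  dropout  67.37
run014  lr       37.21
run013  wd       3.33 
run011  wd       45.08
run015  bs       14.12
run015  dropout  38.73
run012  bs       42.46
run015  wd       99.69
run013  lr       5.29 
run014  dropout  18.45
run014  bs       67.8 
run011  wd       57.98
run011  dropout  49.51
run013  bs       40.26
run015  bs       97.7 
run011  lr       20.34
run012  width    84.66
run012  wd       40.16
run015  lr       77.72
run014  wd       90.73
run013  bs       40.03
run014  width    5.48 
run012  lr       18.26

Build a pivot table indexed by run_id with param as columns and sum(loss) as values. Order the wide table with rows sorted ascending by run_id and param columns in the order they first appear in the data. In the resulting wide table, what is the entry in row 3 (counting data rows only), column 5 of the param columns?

169.17

With rows sorted ascending by run_id, row 3 is run_id=run013. param columns in first-appearance order: lr, dropout, width, wd, bs; column 5 is bs.
Long rows with run_id=run013, param=bs: 88.88 + 40.26 + 40.03 = 169.17.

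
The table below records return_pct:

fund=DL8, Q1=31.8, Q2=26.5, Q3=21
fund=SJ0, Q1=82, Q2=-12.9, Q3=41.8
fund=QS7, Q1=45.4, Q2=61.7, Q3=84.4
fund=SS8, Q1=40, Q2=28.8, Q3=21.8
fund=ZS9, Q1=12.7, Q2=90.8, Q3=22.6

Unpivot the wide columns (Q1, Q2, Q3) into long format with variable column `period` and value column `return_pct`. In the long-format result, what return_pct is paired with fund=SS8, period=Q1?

Unpivoting turns each (fund, wide-column) pair into one long row.
The wide cell at row SS8, column Q1 holds 40, so the long row (SS8, Q1) has return_pct=40.

40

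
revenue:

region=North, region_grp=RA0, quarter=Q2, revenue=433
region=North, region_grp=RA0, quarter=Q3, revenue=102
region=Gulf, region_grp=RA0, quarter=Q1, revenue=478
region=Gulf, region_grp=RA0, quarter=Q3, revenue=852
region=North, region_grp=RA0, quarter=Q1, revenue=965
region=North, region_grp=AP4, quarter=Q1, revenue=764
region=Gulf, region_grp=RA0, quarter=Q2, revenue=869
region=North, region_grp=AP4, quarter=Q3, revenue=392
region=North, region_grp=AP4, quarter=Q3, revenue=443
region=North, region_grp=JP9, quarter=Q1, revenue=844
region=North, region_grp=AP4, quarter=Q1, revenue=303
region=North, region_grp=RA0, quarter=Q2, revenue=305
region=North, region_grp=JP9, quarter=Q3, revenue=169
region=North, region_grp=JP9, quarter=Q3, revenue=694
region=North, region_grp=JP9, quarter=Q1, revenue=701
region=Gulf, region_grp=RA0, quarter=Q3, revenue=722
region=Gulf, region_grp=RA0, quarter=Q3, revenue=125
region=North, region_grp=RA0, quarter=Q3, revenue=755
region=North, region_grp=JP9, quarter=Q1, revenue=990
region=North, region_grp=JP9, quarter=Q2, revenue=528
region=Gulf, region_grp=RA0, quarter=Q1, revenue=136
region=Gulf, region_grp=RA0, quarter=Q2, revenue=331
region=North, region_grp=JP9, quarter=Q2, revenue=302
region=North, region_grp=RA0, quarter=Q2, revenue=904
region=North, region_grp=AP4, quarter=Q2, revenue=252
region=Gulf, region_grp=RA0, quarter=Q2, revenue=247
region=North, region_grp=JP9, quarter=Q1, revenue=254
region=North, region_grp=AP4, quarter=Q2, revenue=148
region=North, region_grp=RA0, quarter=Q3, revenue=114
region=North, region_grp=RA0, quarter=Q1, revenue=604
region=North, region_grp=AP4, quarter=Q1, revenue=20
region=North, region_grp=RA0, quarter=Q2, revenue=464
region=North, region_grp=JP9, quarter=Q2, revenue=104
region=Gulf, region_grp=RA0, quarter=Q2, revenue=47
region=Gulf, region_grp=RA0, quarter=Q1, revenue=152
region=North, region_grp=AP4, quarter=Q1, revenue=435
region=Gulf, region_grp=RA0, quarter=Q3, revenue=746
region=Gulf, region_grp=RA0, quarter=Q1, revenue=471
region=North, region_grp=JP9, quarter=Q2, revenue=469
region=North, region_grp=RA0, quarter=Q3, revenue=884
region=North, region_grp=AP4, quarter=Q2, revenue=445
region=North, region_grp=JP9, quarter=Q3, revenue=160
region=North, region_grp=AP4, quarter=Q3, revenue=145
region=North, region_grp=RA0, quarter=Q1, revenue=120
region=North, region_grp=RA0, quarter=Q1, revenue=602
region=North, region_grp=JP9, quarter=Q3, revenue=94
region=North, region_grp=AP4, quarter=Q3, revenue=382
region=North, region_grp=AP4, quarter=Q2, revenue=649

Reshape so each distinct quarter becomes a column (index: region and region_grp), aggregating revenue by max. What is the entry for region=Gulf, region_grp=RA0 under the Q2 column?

Rows with region=Gulf, region_grp=RA0 and quarter=Q2: revenue values are 869, 331, 247, 47.
max(869, 331, 247, 47) = 869.

869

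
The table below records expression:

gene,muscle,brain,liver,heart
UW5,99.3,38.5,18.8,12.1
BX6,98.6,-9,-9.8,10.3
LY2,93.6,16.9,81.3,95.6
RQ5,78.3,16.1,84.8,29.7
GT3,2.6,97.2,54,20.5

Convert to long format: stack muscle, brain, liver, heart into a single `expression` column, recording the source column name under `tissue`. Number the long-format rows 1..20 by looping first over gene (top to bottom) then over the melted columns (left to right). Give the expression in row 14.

20 rows total (5 × 4). Row 14: index ⌊(14-1)/4⌋ = 3 into gene → RQ5; (14-1) mod 4 = 1 into the melted columns → brain.
So row 14 is (RQ5, brain, 16.1); expression = 16.1.

16.1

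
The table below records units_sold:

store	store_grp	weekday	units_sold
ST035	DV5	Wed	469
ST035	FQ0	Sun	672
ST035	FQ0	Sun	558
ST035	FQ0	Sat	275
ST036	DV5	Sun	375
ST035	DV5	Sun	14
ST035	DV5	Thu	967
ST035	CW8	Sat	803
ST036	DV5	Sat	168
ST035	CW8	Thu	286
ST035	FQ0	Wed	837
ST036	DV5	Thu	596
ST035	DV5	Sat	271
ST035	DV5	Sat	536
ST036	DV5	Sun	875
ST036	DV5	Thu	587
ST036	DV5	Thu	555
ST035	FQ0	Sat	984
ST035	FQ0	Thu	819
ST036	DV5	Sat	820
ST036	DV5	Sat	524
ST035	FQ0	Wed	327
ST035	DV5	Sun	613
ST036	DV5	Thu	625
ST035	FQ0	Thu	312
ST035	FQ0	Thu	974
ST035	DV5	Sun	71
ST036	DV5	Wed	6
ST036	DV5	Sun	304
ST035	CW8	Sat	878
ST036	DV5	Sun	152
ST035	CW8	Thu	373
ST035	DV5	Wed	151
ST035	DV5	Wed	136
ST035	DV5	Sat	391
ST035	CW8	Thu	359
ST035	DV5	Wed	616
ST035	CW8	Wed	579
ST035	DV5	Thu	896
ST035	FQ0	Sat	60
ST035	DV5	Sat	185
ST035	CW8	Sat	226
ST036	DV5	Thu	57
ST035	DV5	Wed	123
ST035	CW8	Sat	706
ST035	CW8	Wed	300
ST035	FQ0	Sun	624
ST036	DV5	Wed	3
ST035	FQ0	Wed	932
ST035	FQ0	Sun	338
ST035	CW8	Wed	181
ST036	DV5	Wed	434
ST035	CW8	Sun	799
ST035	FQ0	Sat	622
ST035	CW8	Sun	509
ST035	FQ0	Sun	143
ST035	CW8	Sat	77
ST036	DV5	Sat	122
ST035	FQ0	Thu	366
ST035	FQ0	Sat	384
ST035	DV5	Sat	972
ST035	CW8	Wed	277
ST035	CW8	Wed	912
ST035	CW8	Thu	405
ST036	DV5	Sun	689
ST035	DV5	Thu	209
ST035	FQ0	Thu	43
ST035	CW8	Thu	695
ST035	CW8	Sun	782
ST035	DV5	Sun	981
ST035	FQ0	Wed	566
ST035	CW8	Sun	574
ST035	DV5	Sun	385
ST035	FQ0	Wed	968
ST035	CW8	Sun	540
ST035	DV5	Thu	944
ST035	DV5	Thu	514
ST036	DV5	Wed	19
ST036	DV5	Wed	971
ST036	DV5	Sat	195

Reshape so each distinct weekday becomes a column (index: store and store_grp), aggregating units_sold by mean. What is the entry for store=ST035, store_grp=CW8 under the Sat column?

538

Rows with store=ST035, store_grp=CW8 and weekday=Sat: units_sold values are 803, 878, 226, 706, 77.
(803 + 878 + 226 + 706 + 77) / 5 = 538.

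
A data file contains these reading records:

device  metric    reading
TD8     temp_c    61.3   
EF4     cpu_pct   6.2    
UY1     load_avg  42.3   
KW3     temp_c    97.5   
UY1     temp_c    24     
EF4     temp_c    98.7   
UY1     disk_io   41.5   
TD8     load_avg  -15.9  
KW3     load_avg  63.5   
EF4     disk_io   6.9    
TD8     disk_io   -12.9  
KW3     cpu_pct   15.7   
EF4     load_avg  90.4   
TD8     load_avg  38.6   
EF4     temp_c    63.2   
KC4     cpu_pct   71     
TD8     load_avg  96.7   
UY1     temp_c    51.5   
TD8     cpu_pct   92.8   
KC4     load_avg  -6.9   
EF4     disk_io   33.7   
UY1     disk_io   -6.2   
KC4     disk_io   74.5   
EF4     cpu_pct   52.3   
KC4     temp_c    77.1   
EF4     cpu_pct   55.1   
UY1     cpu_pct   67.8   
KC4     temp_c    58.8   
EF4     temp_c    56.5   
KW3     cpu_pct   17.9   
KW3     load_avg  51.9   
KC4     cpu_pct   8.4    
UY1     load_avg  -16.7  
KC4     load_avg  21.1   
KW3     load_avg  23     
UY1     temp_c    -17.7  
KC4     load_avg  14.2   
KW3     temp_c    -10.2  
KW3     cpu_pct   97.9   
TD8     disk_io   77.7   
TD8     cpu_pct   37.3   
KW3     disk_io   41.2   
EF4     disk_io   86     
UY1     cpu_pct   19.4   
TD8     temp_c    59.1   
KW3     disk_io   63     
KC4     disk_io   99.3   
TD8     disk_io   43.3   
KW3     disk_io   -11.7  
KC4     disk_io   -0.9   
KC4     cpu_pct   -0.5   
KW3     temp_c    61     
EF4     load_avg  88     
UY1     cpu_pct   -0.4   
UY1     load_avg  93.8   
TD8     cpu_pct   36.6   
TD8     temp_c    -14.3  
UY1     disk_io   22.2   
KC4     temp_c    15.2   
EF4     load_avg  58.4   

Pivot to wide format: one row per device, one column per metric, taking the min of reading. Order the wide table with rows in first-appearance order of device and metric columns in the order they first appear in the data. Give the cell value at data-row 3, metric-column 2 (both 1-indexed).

With rows in first-appearance order of device, row 3 is device=UY1. metric columns in first-appearance order: temp_c, cpu_pct, load_avg, disk_io; column 2 is cpu_pct.
Long rows with device=UY1, metric=cpu_pct: min(67.8, 19.4, -0.4) = -0.4.

-0.4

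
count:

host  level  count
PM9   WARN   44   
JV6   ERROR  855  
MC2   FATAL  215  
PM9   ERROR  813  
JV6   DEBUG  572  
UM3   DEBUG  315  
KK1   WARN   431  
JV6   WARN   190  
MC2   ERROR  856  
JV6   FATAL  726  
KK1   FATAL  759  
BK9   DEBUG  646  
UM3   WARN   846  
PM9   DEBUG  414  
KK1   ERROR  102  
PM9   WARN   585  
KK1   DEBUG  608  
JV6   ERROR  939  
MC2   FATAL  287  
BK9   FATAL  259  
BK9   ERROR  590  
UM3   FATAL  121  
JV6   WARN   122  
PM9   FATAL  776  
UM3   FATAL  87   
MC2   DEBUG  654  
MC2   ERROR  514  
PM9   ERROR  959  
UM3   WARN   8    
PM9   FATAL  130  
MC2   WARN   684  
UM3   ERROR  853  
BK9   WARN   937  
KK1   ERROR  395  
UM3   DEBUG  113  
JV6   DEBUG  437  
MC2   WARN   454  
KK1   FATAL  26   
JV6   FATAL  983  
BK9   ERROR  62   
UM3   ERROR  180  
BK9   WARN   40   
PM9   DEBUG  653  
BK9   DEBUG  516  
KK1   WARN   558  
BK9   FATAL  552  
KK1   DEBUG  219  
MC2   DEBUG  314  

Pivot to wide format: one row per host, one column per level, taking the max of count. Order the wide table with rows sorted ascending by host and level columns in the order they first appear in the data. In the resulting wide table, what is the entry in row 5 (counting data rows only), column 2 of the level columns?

With rows sorted ascending by host, row 5 is host=PM9. level columns in first-appearance order: WARN, ERROR, FATAL, DEBUG; column 2 is ERROR.
Long rows with host=PM9, level=ERROR: max(813, 959) = 959.

959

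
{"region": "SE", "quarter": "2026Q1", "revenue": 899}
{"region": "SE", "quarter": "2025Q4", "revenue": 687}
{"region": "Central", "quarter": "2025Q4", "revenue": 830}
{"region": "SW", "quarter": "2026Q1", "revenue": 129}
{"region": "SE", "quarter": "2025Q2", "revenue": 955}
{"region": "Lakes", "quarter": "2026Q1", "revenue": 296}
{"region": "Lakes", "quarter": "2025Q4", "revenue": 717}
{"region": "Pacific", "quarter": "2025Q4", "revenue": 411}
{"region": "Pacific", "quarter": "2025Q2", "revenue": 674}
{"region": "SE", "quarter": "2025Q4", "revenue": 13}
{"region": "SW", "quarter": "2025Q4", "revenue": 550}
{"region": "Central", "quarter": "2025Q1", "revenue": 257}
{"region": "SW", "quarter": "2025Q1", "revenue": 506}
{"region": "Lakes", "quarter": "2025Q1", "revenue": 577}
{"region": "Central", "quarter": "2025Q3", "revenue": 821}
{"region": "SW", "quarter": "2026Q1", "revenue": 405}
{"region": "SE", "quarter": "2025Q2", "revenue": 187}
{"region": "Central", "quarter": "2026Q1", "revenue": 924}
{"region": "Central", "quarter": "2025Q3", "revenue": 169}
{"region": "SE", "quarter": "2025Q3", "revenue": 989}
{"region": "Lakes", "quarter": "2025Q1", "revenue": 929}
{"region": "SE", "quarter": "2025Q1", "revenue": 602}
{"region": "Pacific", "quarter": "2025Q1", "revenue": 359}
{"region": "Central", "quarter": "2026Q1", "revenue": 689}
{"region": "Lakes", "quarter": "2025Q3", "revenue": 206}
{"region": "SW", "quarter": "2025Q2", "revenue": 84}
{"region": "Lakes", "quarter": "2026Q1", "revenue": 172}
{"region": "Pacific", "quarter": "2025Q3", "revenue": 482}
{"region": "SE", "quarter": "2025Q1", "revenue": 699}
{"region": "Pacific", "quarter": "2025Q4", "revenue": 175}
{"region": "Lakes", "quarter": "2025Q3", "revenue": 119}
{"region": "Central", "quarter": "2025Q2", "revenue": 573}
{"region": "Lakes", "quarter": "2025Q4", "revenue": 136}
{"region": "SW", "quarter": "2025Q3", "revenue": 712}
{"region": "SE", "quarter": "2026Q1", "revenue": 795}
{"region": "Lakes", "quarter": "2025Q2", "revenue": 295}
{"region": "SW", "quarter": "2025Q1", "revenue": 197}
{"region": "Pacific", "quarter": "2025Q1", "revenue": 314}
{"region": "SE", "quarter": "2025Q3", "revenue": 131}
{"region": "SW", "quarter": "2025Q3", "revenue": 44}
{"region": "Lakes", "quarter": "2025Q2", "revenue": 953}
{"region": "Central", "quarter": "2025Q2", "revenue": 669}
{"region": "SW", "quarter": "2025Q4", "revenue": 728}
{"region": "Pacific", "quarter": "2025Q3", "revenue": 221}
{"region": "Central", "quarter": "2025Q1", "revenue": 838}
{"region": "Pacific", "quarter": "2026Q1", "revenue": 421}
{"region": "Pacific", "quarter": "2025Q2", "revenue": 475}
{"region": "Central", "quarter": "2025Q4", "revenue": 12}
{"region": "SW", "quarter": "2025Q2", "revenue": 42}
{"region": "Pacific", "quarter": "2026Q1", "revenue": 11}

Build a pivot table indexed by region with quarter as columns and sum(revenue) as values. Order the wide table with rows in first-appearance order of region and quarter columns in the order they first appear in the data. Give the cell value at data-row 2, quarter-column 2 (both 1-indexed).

842

With rows in first-appearance order of region, row 2 is region=Central. quarter columns in first-appearance order: 2026Q1, 2025Q4, 2025Q2, 2025Q1, 2025Q3; column 2 is 2025Q4.
Long rows with region=Central, quarter=2025Q4: 830 + 12 = 842.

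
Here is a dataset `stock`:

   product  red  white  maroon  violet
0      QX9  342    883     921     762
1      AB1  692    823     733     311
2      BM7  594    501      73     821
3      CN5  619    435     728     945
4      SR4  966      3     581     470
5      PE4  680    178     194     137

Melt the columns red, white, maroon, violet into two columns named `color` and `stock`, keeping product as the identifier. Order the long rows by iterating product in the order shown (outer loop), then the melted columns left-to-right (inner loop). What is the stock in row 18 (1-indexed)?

24 rows total (6 × 4). Row 18: index ⌊(18-1)/4⌋ = 4 into product → SR4; (18-1) mod 4 = 1 into the melted columns → white.
So row 18 is (SR4, white, 3); stock = 3.

3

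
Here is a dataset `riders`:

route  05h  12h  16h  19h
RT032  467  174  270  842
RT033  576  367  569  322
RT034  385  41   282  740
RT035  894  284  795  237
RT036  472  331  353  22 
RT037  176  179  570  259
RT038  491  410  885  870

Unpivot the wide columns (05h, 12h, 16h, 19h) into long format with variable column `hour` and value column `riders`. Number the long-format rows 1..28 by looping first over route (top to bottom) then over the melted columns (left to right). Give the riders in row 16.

237

28 rows total (7 × 4). Row 16: index ⌊(16-1)/4⌋ = 3 into route → RT035; (16-1) mod 4 = 3 into the melted columns → 19h.
So row 16 is (RT035, 19h, 237); riders = 237.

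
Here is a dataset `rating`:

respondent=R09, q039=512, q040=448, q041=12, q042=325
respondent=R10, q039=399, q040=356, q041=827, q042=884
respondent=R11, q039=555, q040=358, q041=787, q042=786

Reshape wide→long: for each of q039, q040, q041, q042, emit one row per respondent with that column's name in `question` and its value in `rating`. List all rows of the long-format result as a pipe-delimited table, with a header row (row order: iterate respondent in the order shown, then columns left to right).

Each (respondent, column) pair becomes one row: 3 × 4 = 12 rows.
For example, (R09, q039) → rating=512.

| respondent | question | rating |
| R09 | q039 | 512 |
| R09 | q040 | 448 |
| R09 | q041 | 12 |
| R09 | q042 | 325 |
| R10 | q039 | 399 |
| R10 | q040 | 356 |
| R10 | q041 | 827 |
| R10 | q042 | 884 |
| R11 | q039 | 555 |
| R11 | q040 | 358 |
| R11 | q041 | 787 |
| R11 | q042 | 786 |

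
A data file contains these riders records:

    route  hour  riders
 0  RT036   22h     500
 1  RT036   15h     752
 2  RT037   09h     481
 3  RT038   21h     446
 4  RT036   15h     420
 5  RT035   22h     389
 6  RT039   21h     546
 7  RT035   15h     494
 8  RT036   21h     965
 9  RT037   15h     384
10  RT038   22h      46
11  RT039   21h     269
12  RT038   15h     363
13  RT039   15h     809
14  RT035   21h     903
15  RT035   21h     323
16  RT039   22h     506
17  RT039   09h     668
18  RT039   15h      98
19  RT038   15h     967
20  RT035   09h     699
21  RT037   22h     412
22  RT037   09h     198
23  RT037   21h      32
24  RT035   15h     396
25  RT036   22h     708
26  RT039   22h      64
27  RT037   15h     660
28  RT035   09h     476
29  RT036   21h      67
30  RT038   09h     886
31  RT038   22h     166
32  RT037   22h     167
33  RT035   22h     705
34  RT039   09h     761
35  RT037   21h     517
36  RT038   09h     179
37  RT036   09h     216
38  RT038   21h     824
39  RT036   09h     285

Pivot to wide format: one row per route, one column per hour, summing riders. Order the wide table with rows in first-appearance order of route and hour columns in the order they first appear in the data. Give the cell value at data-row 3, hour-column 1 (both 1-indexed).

With rows in first-appearance order of route, row 3 is route=RT038. hour columns in first-appearance order: 22h, 15h, 09h, 21h; column 1 is 22h.
Long rows with route=RT038, hour=22h: 46 + 166 = 212.

212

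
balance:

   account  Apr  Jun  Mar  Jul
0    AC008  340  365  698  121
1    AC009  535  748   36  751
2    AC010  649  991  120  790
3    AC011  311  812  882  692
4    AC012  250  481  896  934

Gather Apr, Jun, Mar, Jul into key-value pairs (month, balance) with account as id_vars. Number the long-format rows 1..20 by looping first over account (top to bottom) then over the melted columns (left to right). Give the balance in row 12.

790

20 rows total (5 × 4). Row 12: index ⌊(12-1)/4⌋ = 2 into account → AC010; (12-1) mod 4 = 3 into the melted columns → Jul.
So row 12 is (AC010, Jul, 790); balance = 790.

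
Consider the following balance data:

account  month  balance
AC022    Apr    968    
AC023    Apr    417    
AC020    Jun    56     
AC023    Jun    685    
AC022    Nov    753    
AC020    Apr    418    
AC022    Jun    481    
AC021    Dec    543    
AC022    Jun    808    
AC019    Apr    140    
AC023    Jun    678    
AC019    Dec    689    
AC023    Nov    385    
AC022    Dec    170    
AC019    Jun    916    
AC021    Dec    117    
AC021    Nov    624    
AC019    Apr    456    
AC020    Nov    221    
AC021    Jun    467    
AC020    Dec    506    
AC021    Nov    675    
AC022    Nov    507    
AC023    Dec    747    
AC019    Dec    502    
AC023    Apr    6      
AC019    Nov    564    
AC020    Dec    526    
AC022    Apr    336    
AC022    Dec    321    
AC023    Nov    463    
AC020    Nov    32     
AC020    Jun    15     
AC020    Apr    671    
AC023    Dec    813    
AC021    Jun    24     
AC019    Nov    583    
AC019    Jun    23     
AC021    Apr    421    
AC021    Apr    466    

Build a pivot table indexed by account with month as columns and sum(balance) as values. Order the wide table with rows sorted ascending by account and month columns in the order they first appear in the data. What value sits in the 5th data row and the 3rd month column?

848

With rows sorted ascending by account, row 5 is account=AC023. month columns in first-appearance order: Apr, Jun, Nov, Dec; column 3 is Nov.
Long rows with account=AC023, month=Nov: 385 + 463 = 848.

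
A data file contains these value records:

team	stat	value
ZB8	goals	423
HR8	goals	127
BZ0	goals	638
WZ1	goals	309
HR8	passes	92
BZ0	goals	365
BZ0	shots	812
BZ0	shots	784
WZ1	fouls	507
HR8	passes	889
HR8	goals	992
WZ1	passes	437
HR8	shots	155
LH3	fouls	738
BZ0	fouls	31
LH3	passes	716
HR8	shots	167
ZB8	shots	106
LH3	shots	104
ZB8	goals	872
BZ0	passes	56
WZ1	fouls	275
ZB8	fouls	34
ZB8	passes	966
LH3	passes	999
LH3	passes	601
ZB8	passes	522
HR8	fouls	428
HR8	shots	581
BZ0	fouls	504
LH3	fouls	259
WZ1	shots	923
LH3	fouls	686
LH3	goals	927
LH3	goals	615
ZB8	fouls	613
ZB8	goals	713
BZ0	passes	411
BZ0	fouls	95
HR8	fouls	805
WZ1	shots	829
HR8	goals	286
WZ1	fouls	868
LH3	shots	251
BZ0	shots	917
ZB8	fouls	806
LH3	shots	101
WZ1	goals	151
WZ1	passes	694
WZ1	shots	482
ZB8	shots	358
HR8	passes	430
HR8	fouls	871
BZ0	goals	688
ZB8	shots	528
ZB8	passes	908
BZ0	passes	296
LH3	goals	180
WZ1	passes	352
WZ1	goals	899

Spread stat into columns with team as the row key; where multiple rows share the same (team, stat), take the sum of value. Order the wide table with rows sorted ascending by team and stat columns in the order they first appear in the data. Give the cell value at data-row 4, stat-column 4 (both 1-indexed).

With rows sorted ascending by team, row 4 is team=WZ1. stat columns in first-appearance order: goals, passes, shots, fouls; column 4 is fouls.
Long rows with team=WZ1, stat=fouls: 507 + 275 + 868 = 1650.

1650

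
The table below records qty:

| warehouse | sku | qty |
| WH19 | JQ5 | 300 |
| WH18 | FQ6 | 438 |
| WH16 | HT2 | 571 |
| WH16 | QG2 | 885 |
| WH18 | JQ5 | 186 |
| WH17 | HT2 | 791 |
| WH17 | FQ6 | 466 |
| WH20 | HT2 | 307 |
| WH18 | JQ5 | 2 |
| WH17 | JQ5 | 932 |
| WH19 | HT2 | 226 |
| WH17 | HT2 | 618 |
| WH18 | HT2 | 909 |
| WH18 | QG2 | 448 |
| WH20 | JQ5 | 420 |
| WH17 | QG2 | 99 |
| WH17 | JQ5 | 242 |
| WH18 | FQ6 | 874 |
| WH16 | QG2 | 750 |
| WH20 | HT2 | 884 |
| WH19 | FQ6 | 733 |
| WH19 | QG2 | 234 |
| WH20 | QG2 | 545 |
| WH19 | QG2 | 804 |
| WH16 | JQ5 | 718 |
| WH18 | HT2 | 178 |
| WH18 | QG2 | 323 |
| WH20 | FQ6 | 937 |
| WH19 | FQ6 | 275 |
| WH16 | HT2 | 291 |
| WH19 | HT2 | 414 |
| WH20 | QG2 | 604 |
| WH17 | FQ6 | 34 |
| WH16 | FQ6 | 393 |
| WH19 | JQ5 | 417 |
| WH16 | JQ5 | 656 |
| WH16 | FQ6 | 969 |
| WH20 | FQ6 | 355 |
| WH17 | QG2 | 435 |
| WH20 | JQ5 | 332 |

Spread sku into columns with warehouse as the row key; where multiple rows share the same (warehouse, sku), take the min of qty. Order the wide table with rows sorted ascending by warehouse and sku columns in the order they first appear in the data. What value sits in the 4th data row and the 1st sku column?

With rows sorted ascending by warehouse, row 4 is warehouse=WH19. sku columns in first-appearance order: JQ5, FQ6, HT2, QG2; column 1 is JQ5.
Long rows with warehouse=WH19, sku=JQ5: min(300, 417) = 300.

300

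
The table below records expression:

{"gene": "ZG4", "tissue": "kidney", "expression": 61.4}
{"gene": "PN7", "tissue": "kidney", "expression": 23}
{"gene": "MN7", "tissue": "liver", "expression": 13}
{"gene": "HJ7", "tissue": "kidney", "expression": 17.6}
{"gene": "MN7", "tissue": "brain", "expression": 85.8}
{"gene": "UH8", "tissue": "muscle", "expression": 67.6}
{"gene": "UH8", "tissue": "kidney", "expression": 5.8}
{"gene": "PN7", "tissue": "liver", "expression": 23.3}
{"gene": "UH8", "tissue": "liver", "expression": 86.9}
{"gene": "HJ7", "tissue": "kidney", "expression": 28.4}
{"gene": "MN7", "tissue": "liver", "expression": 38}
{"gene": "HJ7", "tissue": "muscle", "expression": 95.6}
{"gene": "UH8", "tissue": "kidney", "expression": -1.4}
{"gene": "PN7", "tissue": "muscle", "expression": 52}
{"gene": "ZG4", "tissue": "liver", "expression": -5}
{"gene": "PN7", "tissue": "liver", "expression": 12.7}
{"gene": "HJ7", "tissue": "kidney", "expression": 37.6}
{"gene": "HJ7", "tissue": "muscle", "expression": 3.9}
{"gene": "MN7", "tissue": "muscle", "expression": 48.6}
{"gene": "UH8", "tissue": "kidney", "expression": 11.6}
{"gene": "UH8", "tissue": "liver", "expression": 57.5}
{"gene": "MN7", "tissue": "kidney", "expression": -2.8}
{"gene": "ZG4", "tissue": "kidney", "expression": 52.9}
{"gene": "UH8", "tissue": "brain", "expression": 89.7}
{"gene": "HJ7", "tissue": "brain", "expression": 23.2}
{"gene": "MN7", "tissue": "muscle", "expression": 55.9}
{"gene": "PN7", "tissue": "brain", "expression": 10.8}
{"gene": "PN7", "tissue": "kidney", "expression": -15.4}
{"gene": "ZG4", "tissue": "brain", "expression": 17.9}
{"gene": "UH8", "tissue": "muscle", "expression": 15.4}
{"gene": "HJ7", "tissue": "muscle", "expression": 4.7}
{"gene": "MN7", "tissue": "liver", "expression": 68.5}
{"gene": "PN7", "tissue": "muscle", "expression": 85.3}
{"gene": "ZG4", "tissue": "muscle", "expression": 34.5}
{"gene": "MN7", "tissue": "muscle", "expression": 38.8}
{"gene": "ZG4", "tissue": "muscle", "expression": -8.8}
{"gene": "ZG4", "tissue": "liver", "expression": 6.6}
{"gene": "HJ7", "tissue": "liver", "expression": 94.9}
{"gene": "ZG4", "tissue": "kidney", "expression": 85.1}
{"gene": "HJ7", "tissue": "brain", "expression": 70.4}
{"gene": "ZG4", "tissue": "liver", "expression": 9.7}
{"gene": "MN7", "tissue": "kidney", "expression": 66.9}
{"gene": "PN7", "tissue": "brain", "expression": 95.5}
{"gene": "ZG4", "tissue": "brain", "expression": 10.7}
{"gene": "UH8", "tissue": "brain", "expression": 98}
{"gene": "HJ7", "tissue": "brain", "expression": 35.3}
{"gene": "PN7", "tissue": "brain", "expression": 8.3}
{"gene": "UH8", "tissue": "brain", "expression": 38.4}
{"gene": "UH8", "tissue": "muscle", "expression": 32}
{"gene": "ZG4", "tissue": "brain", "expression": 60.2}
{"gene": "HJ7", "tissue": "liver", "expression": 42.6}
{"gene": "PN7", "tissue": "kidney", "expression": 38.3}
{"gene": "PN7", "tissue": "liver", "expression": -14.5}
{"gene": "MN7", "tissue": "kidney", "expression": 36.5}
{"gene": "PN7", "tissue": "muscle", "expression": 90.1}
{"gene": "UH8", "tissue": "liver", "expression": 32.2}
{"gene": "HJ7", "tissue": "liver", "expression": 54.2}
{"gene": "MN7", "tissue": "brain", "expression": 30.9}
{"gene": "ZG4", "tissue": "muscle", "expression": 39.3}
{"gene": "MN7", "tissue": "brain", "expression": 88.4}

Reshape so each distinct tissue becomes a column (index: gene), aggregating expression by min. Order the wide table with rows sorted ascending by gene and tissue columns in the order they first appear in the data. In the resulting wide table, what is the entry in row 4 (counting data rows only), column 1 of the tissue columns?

With rows sorted ascending by gene, row 4 is gene=UH8. tissue columns in first-appearance order: kidney, liver, brain, muscle; column 1 is kidney.
Long rows with gene=UH8, tissue=kidney: min(5.8, -1.4, 11.6) = -1.4.

-1.4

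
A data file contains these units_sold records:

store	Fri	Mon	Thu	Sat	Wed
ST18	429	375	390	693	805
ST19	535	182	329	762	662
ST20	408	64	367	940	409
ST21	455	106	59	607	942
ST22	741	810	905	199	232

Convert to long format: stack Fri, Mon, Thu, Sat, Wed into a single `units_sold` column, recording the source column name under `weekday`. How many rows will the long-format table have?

25

5 store values × 5 melted columns = 25 rows.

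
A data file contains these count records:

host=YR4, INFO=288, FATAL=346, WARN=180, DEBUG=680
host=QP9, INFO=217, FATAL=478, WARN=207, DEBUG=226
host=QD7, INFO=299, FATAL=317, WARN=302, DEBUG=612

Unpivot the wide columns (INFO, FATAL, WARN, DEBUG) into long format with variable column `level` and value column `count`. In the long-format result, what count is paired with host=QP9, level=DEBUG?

226

Unpivoting turns each (host, wide-column) pair into one long row.
The wide cell at row QP9, column DEBUG holds 226, so the long row (QP9, DEBUG) has count=226.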